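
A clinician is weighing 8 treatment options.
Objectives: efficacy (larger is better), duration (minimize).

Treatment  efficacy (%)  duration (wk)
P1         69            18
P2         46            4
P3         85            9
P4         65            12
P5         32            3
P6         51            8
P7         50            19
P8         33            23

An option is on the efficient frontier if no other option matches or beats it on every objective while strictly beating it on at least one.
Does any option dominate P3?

P1: worse on efficacy (69 vs 85).
P2: worse on efficacy (46 vs 85).
P4: worse on efficacy (65 vs 85).
P5: worse on efficacy (32 vs 85).
P6: worse on efficacy (51 vs 85).
P7: worse on efficacy (50 vs 85).
P8: worse on efficacy (33 vs 85).
No option is at least as good as P3 on every objective and strictly better on one.

No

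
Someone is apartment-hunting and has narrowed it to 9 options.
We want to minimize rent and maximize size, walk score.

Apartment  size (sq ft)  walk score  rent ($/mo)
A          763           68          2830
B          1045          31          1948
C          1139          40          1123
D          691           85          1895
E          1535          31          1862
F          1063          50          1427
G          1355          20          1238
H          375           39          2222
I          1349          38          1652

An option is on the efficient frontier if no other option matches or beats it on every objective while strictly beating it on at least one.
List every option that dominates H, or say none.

C, D, F

C: size 1139≥375, walk score 40≥39, rent 1123≤2222 — dominates H.
D: size 691≥375, walk score 85≥39, rent 1895≤2222 — dominates H.
F: size 1063≥375, walk score 50≥39, rent 1427≤2222 — dominates H.
Others (A, B, E, G, I) are each worse than H on at least one objective.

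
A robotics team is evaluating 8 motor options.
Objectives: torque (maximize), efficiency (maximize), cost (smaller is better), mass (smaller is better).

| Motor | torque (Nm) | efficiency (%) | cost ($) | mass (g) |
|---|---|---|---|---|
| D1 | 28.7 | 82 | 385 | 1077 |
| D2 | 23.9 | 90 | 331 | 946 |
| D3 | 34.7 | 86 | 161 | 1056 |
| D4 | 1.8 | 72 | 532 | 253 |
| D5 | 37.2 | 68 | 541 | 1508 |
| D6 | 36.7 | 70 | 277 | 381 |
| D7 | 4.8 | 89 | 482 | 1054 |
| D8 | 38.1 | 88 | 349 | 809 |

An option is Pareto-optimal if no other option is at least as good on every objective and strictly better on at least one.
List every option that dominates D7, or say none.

D2

D2: torque 23.9≥4.8, efficiency 90≥89, cost 331≤482, mass 946≤1054 — dominates D7.
Others (D1, D3, D4, D5, D6, D8) are each worse than D7 on at least one objective.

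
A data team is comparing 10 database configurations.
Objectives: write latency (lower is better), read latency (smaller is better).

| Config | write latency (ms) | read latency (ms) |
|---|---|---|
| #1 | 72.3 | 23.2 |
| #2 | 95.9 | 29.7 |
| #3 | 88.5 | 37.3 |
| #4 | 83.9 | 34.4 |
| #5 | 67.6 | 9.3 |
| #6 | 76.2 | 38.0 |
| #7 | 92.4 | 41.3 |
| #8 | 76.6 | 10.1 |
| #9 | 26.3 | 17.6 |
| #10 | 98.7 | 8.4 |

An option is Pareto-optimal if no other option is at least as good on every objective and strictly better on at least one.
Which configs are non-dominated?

#5, #9, #10

#1: dominated by #5 (write latency 67.6≤72.3, read latency 9.3≤23.2).
#2: dominated by #1 (write latency 72.3≤95.9, read latency 23.2≤29.7).
#3: dominated by #1 (write latency 72.3≤88.5, read latency 23.2≤37.3).
#4: dominated by #1 (write latency 72.3≤83.9, read latency 23.2≤34.4).
#5: not dominated.
#6: dominated by #1 (write latency 72.3≤76.2, read latency 23.2≤38.0).
#7: dominated by #1 (write latency 72.3≤92.4, read latency 23.2≤41.3).
#8: dominated by #5 (write latency 67.6≤76.6, read latency 9.3≤10.1).
#9: not dominated (best write latency).
#10: not dominated (best read latency).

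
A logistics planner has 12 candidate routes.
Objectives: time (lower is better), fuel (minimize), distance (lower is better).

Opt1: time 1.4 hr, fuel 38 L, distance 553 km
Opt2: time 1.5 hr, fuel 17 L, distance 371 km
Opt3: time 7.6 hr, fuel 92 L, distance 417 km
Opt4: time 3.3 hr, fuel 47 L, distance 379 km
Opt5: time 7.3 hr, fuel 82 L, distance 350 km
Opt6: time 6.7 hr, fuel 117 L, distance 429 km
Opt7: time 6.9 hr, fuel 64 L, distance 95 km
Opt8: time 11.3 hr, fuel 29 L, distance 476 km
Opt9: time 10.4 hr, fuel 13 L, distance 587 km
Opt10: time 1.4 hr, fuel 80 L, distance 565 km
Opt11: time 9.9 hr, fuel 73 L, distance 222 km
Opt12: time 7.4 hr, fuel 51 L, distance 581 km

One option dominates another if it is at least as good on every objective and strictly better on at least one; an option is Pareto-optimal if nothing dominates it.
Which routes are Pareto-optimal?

Opt1: not dominated.
Opt2: not dominated.
Opt3: dominated by Opt2 (time 1.5≤7.6, fuel 17≤92, distance 371≤417).
Opt4: dominated by Opt2 (time 1.5≤3.3, fuel 17≤47, distance 371≤379).
Opt5: dominated by Opt7 (time 6.9≤7.3, fuel 64≤82, distance 95≤350).
Opt6: dominated by Opt2 (time 1.5≤6.7, fuel 17≤117, distance 371≤429).
Opt7: not dominated (best distance).
Opt8: dominated by Opt2 (time 1.5≤11.3, fuel 17≤29, distance 371≤476).
Opt9: not dominated (best fuel).
Opt10: dominated by Opt1 (time 1.4≤1.4, fuel 38≤80, distance 553≤565).
Opt11: dominated by Opt7 (time 6.9≤9.9, fuel 64≤73, distance 95≤222).
Opt12: dominated by Opt1 (time 1.4≤7.4, fuel 38≤51, distance 553≤581).

Opt1, Opt2, Opt7, Opt9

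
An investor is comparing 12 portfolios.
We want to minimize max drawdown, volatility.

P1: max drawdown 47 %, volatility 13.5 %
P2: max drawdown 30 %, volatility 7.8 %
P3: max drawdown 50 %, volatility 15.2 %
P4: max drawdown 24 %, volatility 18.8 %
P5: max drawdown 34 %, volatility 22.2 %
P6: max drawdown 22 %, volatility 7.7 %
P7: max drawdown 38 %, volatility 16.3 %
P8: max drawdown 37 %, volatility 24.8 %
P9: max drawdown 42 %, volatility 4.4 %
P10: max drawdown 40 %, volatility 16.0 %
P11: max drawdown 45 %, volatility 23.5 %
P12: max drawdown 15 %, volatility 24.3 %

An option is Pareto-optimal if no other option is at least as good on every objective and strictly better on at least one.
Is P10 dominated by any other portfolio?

P2 vs P10: max drawdown 30≤40, volatility 7.8≤16.0 — P2 is at least as good on every objective and strictly better on at least one, so P2 dominates P10.

Yes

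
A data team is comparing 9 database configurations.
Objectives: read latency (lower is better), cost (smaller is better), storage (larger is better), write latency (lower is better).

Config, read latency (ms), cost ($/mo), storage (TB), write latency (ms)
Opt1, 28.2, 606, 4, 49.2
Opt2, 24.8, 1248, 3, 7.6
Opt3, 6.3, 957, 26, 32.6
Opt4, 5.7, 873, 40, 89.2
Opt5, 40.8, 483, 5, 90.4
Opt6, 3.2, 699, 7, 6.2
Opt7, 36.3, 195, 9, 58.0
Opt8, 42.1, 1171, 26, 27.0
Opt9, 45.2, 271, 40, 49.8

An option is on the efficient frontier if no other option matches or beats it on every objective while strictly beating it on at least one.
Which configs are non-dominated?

Opt1, Opt3, Opt4, Opt6, Opt7, Opt8, Opt9

Opt1: not dominated.
Opt2: dominated by Opt6 (read latency 3.2≤24.8, cost 699≤1248, storage 7≥3, write latency 6.2≤7.6).
Opt3: not dominated.
Opt4: not dominated.
Opt5: dominated by Opt7 (read latency 36.3≤40.8, cost 195≤483, storage 9≥5, write latency 58.0≤90.4).
Opt6: not dominated (best read latency).
Opt7: not dominated (best cost).
Opt8: not dominated.
Opt9: not dominated.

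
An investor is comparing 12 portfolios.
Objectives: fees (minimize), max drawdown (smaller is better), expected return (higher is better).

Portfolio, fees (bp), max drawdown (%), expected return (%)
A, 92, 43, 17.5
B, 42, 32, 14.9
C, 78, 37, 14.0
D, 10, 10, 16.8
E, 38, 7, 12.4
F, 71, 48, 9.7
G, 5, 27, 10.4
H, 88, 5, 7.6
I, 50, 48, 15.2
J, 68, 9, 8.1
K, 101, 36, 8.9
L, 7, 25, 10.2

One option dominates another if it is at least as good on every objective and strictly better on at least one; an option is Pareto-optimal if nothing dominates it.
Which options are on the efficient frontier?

A, D, E, G, H, L

A: not dominated (best expected return).
B: dominated by D (fees 10≤42, max drawdown 10≤32, expected return 16.8≥14.9).
C: dominated by B (fees 42≤78, max drawdown 32≤37, expected return 14.9≥14.0).
D: not dominated.
E: not dominated.
F: dominated by B (fees 42≤71, max drawdown 32≤48, expected return 14.9≥9.7).
G: not dominated (best fees).
H: not dominated (best max drawdown).
I: dominated by D (fees 10≤50, max drawdown 10≤48, expected return 16.8≥15.2).
J: dominated by E (fees 38≤68, max drawdown 7≤9, expected return 12.4≥8.1).
K: dominated by B (fees 42≤101, max drawdown 32≤36, expected return 14.9≥8.9).
L: not dominated.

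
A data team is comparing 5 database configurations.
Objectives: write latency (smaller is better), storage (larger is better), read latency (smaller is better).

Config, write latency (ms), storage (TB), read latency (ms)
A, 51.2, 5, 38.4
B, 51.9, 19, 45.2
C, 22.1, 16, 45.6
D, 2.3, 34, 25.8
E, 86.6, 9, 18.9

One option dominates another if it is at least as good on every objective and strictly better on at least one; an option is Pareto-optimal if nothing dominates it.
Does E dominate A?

No

E vs A: E is worse on write latency (86.6 vs 51.2), so it does not dominate A.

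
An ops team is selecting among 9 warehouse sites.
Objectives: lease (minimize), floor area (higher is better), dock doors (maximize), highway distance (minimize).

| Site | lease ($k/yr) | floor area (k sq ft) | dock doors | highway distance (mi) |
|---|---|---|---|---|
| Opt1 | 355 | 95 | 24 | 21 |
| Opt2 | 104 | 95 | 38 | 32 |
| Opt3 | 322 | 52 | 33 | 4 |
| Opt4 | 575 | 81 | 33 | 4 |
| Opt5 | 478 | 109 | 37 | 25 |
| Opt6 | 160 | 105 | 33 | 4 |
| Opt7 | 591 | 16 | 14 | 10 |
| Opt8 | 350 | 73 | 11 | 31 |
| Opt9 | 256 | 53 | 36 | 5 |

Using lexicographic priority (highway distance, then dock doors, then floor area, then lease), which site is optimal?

Opt6

First minimize highway distance: best is 4, kept {Opt3, Opt4, Opt6}.
Then maximize dock doors: best is 33, kept {Opt3, Opt4, Opt6}.
Then maximize floor area: best is 105, kept {Opt6}.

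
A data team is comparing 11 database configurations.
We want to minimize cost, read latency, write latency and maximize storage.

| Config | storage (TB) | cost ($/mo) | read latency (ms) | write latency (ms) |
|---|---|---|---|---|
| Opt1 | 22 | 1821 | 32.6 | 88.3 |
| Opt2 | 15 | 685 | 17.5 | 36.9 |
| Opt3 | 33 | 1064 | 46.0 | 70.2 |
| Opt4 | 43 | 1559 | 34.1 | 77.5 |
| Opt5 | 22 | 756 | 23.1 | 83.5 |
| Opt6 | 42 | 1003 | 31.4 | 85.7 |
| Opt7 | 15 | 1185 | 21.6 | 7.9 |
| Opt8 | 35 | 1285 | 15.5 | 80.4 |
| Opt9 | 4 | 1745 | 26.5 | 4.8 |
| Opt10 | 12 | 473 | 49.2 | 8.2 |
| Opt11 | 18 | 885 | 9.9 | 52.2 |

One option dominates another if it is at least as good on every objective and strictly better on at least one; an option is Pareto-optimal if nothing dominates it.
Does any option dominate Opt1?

Opt5 vs Opt1: storage 22≥22, cost 756≤1821, read latency 23.1≤32.6, write latency 83.5≤88.3 — Opt5 is at least as good on every objective and strictly better on at least one, so Opt5 dominates Opt1.

Yes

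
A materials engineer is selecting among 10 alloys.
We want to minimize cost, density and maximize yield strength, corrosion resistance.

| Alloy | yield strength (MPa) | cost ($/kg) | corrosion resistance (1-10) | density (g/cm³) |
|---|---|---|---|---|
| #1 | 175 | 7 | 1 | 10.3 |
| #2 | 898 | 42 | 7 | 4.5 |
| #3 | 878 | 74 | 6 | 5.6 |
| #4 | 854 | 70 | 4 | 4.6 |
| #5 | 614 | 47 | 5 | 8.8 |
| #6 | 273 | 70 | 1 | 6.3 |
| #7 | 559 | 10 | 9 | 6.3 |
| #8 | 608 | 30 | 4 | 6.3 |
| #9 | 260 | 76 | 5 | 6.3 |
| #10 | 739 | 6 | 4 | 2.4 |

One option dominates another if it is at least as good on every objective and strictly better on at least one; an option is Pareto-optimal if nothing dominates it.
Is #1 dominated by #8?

No

#8 vs #1: #8 is worse on cost (30 vs 7), so it does not dominate #1.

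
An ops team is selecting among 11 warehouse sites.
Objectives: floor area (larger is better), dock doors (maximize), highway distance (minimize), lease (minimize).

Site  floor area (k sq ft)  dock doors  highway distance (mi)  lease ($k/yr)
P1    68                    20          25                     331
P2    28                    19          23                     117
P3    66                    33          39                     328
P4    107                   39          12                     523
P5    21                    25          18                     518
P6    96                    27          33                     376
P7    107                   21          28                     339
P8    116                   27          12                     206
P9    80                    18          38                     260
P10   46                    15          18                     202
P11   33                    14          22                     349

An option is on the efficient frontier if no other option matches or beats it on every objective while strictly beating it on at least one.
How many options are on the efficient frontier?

5

P1: dominated by P8 (floor area 116≥68, dock doors 27≥20, highway distance 12≤25, lease 206≤331).
P2: not dominated (best lease).
P3: not dominated.
P4: not dominated (best dock doors).
P5: dominated by P8 (floor area 116≥21, dock doors 27≥25, highway distance 12≤18, lease 206≤518).
P6: dominated by P8 (floor area 116≥96, dock doors 27≥27, highway distance 12≤33, lease 206≤376).
P7: dominated by P8 (floor area 116≥107, dock doors 27≥21, highway distance 12≤28, lease 206≤339).
P8: not dominated (best floor area).
P9: dominated by P8 (floor area 116≥80, dock doors 27≥18, highway distance 12≤38, lease 206≤260).
P10: not dominated.
P11: dominated by P8 (floor area 116≥33, dock doors 27≥14, highway distance 12≤22, lease 206≤349).
Pareto-optimal: P2, P3, P4, P8, P10 → 5.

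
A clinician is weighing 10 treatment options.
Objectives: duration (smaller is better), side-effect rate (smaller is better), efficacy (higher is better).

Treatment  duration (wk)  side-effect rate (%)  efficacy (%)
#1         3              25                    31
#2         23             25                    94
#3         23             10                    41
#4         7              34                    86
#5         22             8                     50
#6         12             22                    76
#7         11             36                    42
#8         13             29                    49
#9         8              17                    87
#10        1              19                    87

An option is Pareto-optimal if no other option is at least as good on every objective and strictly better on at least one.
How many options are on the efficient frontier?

#1: dominated by #10 (duration 1≤3, side-effect rate 19≤25, efficacy 87≥31).
#2: not dominated (best efficacy).
#3: dominated by #5 (duration 22≤23, side-effect rate 8≤10, efficacy 50≥41).
#4: dominated by #10 (duration 1≤7, side-effect rate 19≤34, efficacy 87≥86).
#5: not dominated (best side-effect rate).
#6: dominated by #9 (duration 8≤12, side-effect rate 17≤22, efficacy 87≥76).
#7: dominated by #4 (duration 7≤11, side-effect rate 34≤36, efficacy 86≥42).
#8: dominated by #6 (duration 12≤13, side-effect rate 22≤29, efficacy 76≥49).
#9: not dominated.
#10: not dominated (best duration).
Pareto-optimal: #2, #5, #9, #10 → 4.

4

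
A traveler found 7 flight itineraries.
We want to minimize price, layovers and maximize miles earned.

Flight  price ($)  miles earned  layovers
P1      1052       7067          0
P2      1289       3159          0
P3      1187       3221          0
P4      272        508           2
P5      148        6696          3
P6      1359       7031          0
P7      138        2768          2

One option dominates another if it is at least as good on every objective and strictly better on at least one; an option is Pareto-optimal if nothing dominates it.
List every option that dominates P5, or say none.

P1: worse on price (1052 vs 148).
P2: worse on price (1289 vs 148).
P3: worse on price (1187 vs 148).
P4: worse on price (272 vs 148).
P6: worse on price (1359 vs 148).
P7: worse on miles earned (2768 vs 6696).
No option dominates P5.

none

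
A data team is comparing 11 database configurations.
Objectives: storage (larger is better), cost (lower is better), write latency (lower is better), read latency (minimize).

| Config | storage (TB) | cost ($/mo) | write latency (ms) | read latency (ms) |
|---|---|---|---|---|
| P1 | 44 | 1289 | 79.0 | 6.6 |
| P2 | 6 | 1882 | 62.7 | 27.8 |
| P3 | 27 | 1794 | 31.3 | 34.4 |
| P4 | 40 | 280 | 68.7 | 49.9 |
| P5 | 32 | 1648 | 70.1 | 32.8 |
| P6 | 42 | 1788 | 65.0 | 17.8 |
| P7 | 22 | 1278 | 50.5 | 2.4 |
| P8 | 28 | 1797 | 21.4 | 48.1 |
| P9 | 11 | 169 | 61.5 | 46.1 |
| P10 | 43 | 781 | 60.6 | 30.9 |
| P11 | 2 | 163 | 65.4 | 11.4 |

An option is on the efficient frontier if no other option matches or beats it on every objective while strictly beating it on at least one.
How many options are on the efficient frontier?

9

P1: not dominated (best storage).
P2: dominated by P7 (storage 22≥6, cost 1278≤1882, write latency 50.5≤62.7, read latency 2.4≤27.8).
P3: not dominated.
P4: not dominated.
P5: dominated by P10 (storage 43≥32, cost 781≤1648, write latency 60.6≤70.1, read latency 30.9≤32.8).
P6: not dominated.
P7: not dominated (best read latency).
P8: not dominated (best write latency).
P9: not dominated.
P10: not dominated.
P11: not dominated (best cost).
Pareto-optimal: P1, P3, P4, P6, P7, P8, P9, P10, P11 → 9.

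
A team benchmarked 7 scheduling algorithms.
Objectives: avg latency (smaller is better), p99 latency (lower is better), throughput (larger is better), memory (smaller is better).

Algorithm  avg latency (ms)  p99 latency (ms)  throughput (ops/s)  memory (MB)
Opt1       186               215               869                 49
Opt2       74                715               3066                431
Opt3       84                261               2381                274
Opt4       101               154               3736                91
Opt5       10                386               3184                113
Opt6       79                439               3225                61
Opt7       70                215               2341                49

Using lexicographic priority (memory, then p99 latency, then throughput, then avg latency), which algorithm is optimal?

Opt7

First minimize memory: best is 49, kept {Opt1, Opt7}.
Then minimize p99 latency: best is 215, kept {Opt1, Opt7}.
Then maximize throughput: best is 2341, kept {Opt7}.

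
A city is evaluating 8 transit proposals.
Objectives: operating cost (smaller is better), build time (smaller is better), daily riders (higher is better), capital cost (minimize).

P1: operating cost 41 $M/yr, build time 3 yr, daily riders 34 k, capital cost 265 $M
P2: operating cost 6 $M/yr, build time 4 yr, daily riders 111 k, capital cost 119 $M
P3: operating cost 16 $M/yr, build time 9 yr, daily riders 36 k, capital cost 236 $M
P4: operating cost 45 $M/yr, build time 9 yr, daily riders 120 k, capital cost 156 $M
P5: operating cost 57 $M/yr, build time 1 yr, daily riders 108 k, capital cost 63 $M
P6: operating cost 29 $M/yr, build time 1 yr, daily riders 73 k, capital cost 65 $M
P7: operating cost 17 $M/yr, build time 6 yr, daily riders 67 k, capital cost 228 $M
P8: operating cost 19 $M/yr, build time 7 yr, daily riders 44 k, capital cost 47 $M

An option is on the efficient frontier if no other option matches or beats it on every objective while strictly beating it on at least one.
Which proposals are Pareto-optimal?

P1: dominated by P6 (operating cost 29≤41, build time 1≤3, daily riders 73≥34, capital cost 65≤265).
P2: not dominated (best operating cost).
P3: dominated by P2 (operating cost 6≤16, build time 4≤9, daily riders 111≥36, capital cost 119≤236).
P4: not dominated (best daily riders).
P5: not dominated.
P6: not dominated.
P7: dominated by P2 (operating cost 6≤17, build time 4≤6, daily riders 111≥67, capital cost 119≤228).
P8: not dominated (best capital cost).

P2, P4, P5, P6, P8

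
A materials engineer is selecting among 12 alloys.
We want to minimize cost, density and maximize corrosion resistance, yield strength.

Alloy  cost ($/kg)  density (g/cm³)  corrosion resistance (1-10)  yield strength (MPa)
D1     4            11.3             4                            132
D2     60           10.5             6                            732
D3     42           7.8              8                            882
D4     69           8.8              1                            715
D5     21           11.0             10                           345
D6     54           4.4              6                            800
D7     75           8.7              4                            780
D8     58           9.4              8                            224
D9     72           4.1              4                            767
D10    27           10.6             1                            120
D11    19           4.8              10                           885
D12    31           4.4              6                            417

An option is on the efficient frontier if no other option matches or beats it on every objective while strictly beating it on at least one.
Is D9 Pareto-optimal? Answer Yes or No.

D1: worse on density (11.3 vs 4.1).
D2: worse on density (10.5 vs 4.1).
D3: worse on density (7.8 vs 4.1).
D4: worse on density (8.8 vs 4.1).
D5: worse on density (11.0 vs 4.1).
D6: worse on density (4.4 vs 4.1).
D7: worse on cost (75 vs 72).
D8: worse on density (9.4 vs 4.1).
D10: worse on density (10.6 vs 4.1).
D11: worse on density (4.8 vs 4.1).
D12: worse on density (4.4 vs 4.1).
No option is at least as good as D9 on every objective and strictly better on one.

Yes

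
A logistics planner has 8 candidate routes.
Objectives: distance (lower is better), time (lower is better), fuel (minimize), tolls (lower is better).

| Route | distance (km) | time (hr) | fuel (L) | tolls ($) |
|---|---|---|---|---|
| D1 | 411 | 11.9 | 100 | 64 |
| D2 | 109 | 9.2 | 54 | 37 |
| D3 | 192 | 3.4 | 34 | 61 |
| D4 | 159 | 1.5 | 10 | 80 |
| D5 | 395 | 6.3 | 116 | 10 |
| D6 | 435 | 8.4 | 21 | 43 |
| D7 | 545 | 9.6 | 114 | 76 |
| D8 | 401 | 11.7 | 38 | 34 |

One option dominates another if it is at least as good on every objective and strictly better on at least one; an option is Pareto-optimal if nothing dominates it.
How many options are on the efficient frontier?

D1: dominated by D2 (distance 109≤411, time 9.2≤11.9, fuel 54≤100, tolls 37≤64).
D2: not dominated (best distance).
D3: not dominated.
D4: not dominated (best time).
D5: not dominated (best tolls).
D6: not dominated.
D7: dominated by D2 (distance 109≤545, time 9.2≤9.6, fuel 54≤114, tolls 37≤76).
D8: not dominated.
Pareto-optimal: D2, D3, D4, D5, D6, D8 → 6.

6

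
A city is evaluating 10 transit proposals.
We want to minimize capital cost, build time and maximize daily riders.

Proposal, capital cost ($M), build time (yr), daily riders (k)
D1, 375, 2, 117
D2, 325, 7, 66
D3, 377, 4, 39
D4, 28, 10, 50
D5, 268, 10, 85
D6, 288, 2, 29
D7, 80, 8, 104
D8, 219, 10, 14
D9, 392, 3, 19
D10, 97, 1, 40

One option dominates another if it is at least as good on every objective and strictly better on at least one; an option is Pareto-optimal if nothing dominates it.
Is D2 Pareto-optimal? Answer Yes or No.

Yes

D1: worse on capital cost (375 vs 325).
D3: worse on capital cost (377 vs 325).
D4: worse on build time (10 vs 7).
D5: worse on build time (10 vs 7).
D6: worse on daily riders (29 vs 66).
D7: worse on build time (8 vs 7).
D8: worse on build time (10 vs 7).
D9: worse on capital cost (392 vs 325).
D10: worse on daily riders (40 vs 66).
No option is at least as good as D2 on every objective and strictly better on one.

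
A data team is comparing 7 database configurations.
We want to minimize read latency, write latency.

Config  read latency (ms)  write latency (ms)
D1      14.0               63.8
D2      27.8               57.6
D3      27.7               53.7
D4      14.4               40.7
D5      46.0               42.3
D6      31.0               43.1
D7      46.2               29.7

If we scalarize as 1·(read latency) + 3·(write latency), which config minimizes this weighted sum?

D1: 1·14.0 + 3·63.8 = 205.4
D2: 1·27.8 + 3·57.6 = 200.6
D3: 1·27.7 + 3·53.7 = 188.8
D4: 1·14.4 + 3·40.7 = 136.5
D5: 1·46.0 + 3·42.3 = 172.9
D6: 1·31.0 + 3·43.1 = 160.3
D7: 1·46.2 + 3·29.7 = 135.3
Lowest: D7 at 135.3.

D7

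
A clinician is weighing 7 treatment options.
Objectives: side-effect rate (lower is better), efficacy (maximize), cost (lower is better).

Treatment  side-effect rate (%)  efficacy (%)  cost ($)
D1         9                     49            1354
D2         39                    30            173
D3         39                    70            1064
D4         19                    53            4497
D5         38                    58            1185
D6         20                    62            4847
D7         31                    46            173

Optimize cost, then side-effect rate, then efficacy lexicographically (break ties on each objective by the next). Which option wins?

First minimize cost: best is 173, kept {D2, D7}.
Then minimize side-effect rate: best is 31, kept {D7}.

D7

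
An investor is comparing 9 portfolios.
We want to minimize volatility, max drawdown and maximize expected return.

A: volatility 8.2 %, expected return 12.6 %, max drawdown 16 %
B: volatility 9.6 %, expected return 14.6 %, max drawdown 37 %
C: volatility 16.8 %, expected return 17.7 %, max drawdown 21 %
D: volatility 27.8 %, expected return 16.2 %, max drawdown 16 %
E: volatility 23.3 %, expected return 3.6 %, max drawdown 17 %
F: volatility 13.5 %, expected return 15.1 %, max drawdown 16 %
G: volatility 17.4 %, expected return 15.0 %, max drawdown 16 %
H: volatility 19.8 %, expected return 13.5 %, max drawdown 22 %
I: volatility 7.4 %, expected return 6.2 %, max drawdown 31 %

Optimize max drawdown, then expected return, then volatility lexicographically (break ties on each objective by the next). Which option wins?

D

First minimize max drawdown: best is 16, kept {A, D, F, G}.
Then maximize expected return: best is 16.2, kept {D}.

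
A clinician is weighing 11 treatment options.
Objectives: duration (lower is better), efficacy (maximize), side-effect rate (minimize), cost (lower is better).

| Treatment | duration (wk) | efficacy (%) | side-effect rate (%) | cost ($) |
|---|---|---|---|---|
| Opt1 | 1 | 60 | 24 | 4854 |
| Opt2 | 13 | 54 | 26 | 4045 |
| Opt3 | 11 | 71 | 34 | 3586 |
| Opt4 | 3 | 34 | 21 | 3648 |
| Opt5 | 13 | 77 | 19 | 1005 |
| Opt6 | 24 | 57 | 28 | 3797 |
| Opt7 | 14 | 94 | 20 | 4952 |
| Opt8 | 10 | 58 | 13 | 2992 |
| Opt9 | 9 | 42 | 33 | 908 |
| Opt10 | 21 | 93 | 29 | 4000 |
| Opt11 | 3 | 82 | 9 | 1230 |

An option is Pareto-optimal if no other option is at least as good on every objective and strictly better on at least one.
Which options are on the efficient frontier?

Opt1, Opt5, Opt7, Opt9, Opt10, Opt11

Opt1: not dominated (best duration).
Opt2: dominated by Opt5 (duration 13≤13, efficacy 77≥54, side-effect rate 19≤26, cost 1005≤4045).
Opt3: dominated by Opt11 (duration 3≤11, efficacy 82≥71, side-effect rate 9≤34, cost 1230≤3586).
Opt4: dominated by Opt11 (duration 3≤3, efficacy 82≥34, side-effect rate 9≤21, cost 1230≤3648).
Opt5: not dominated.
Opt6: dominated by Opt5 (duration 13≤24, efficacy 77≥57, side-effect rate 19≤28, cost 1005≤3797).
Opt7: not dominated (best efficacy).
Opt8: dominated by Opt11 (duration 3≤10, efficacy 82≥58, side-effect rate 9≤13, cost 1230≤2992).
Opt9: not dominated (best cost).
Opt10: not dominated.
Opt11: not dominated (best side-effect rate).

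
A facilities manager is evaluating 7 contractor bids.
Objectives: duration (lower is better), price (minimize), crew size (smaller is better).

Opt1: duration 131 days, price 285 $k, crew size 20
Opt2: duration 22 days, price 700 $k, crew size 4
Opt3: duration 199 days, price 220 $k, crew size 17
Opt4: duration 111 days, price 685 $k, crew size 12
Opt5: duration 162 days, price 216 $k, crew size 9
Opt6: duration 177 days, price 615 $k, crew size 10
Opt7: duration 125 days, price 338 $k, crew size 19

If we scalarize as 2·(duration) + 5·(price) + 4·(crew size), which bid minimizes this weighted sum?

Opt1: 2·131 + 5·285 + 4·20 = 1767
Opt2: 2·22 + 5·700 + 4·4 = 3560
Opt3: 2·199 + 5·220 + 4·17 = 1566
Opt4: 2·111 + 5·685 + 4·12 = 3695
Opt5: 2·162 + 5·216 + 4·9 = 1440
Opt6: 2·177 + 5·615 + 4·10 = 3469
Opt7: 2·125 + 5·338 + 4·19 = 2016
Lowest: Opt5 at 1440.

Opt5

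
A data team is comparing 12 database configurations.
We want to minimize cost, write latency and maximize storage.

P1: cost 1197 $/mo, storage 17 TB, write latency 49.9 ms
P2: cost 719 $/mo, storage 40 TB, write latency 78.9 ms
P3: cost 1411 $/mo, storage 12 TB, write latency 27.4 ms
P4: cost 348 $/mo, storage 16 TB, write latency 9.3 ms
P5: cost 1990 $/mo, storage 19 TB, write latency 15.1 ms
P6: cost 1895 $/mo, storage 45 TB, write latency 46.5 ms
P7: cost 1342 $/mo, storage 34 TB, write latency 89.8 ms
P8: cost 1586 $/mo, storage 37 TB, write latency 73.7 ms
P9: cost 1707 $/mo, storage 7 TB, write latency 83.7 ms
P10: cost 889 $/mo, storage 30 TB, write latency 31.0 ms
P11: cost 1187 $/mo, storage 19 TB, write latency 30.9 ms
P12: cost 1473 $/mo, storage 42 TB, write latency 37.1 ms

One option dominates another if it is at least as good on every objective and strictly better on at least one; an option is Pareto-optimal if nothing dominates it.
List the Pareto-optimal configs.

P1: dominated by P10 (cost 889≤1197, storage 30≥17, write latency 31.0≤49.9).
P2: not dominated.
P3: dominated by P4 (cost 348≤1411, storage 16≥12, write latency 9.3≤27.4).
P4: not dominated (best cost).
P5: not dominated.
P6: not dominated (best storage).
P7: dominated by P2 (cost 719≤1342, storage 40≥34, write latency 78.9≤89.8).
P8: dominated by P12 (cost 1473≤1586, storage 42≥37, write latency 37.1≤73.7).
P9: dominated by P1 (cost 1197≤1707, storage 17≥7, write latency 49.9≤83.7).
P10: not dominated.
P11: not dominated.
P12: not dominated.

P2, P4, P5, P6, P10, P11, P12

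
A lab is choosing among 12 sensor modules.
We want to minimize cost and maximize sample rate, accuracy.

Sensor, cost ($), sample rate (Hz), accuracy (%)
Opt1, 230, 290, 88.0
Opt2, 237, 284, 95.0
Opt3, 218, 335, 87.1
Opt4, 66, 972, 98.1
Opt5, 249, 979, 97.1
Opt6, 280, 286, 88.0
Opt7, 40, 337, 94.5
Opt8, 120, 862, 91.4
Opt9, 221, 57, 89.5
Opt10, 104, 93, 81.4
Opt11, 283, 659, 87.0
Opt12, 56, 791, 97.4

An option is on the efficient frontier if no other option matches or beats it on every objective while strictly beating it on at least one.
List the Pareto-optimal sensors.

Opt4, Opt5, Opt7, Opt12

Opt1: dominated by Opt4 (cost 66≤230, sample rate 972≥290, accuracy 98.1≥88.0).
Opt2: dominated by Opt4 (cost 66≤237, sample rate 972≥284, accuracy 98.1≥95.0).
Opt3: dominated by Opt4 (cost 66≤218, sample rate 972≥335, accuracy 98.1≥87.1).
Opt4: not dominated (best accuracy).
Opt5: not dominated (best sample rate).
Opt6: dominated by Opt1 (cost 230≤280, sample rate 290≥286, accuracy 88.0≥88.0).
Opt7: not dominated (best cost).
Opt8: dominated by Opt4 (cost 66≤120, sample rate 972≥862, accuracy 98.1≥91.4).
Opt9: dominated by Opt4 (cost 66≤221, sample rate 972≥57, accuracy 98.1≥89.5).
Opt10: dominated by Opt4 (cost 66≤104, sample rate 972≥93, accuracy 98.1≥81.4).
Opt11: dominated by Opt4 (cost 66≤283, sample rate 972≥659, accuracy 98.1≥87.0).
Opt12: not dominated.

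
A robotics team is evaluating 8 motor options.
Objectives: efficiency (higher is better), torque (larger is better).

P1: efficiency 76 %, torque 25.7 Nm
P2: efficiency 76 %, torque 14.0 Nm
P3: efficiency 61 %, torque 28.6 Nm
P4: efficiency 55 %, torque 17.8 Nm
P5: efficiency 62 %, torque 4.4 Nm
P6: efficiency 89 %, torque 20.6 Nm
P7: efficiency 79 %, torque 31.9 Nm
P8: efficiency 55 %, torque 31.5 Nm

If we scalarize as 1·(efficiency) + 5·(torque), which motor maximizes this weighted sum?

P7

P1: 1·76 + 5·25.7 = 204.5
P2: 1·76 + 5·14.0 = 146.0
P3: 1·61 + 5·28.6 = 204.0
P4: 1·55 + 5·17.8 = 144.0
P5: 1·62 + 5·4.4 = 84.0
P6: 1·89 + 5·20.6 = 192.0
P7: 1·79 + 5·31.9 = 238.5
P8: 1·55 + 5·31.5 = 212.5
Highest: P7 at 238.5.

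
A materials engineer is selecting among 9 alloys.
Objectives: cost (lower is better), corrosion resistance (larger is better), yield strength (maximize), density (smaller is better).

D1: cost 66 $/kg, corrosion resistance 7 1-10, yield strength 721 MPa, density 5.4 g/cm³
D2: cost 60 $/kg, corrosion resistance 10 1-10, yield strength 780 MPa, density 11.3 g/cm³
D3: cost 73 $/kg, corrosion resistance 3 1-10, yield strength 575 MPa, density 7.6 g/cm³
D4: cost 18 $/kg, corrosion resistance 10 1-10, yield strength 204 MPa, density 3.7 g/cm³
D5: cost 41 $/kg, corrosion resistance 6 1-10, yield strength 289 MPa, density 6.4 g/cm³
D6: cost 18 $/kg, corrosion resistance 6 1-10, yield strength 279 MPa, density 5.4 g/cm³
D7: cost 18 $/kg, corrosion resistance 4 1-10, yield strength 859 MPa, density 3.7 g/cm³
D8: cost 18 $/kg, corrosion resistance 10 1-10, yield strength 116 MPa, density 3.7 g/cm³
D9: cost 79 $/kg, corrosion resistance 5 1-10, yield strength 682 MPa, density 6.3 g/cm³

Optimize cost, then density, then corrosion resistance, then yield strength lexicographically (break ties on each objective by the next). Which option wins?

First minimize cost: best is 18, kept {D4, D6, D7, D8}.
Then minimize density: best is 3.7, kept {D4, D7, D8}.
Then maximize corrosion resistance: best is 10, kept {D4, D8}.
Then maximize yield strength: best is 204, kept {D4}.

D4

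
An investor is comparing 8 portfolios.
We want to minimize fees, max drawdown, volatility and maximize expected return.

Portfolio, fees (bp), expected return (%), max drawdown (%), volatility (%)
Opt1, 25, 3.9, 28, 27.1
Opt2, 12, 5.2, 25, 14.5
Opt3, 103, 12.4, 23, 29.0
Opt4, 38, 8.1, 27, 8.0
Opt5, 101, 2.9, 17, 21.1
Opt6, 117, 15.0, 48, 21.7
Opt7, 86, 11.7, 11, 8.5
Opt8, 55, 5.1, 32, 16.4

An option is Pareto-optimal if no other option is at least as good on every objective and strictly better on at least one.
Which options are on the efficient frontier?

Opt2, Opt3, Opt4, Opt6, Opt7

Opt1: dominated by Opt2 (fees 12≤25, expected return 5.2≥3.9, max drawdown 25≤28, volatility 14.5≤27.1).
Opt2: not dominated (best fees).
Opt3: not dominated.
Opt4: not dominated (best volatility).
Opt5: dominated by Opt7 (fees 86≤101, expected return 11.7≥2.9, max drawdown 11≤17, volatility 8.5≤21.1).
Opt6: not dominated (best expected return).
Opt7: not dominated (best max drawdown).
Opt8: dominated by Opt2 (fees 12≤55, expected return 5.2≥5.1, max drawdown 25≤32, volatility 14.5≤16.4).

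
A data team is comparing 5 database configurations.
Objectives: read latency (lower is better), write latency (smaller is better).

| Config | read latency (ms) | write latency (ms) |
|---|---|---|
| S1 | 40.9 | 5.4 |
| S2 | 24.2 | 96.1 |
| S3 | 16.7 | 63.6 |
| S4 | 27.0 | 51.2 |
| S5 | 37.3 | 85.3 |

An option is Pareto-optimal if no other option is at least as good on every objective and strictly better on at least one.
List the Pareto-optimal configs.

S1: not dominated (best write latency).
S2: dominated by S3 (read latency 16.7≤24.2, write latency 63.6≤96.1).
S3: not dominated (best read latency).
S4: not dominated.
S5: dominated by S3 (read latency 16.7≤37.3, write latency 63.6≤85.3).

S1, S3, S4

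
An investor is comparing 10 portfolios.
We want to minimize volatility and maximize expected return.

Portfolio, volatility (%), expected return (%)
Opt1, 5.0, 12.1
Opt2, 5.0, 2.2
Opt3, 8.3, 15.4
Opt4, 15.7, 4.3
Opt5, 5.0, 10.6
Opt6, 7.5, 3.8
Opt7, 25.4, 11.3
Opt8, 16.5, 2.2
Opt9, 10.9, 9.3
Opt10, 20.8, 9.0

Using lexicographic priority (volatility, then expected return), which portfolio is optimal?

Opt1

First minimize volatility: best is 5.0, kept {Opt1, Opt2, Opt5}.
Then maximize expected return: best is 12.1, kept {Opt1}.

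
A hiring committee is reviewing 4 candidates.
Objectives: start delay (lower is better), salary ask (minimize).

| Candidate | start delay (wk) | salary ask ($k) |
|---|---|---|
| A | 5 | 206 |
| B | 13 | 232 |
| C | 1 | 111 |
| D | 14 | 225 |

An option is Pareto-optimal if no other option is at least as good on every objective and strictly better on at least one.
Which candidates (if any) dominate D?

A: start delay 5≤14, salary ask 206≤225 — dominates D.
C: start delay 1≤14, salary ask 111≤225 — dominates D.
Others (B) are each worse than D on at least one objective.

A, C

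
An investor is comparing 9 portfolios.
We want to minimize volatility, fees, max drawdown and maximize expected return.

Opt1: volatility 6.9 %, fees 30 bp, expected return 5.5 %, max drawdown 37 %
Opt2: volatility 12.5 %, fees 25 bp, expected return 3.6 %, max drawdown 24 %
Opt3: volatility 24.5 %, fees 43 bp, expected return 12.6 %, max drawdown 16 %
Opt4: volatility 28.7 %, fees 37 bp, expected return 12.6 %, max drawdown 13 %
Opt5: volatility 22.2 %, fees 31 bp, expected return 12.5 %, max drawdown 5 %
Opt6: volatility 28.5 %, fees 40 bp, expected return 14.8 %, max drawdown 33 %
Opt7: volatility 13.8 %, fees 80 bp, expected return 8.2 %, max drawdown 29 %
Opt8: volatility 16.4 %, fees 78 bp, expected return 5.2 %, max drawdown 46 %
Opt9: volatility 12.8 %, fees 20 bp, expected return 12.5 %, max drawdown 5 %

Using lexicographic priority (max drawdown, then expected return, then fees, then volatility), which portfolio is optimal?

First minimize max drawdown: best is 5, kept {Opt5, Opt9}.
Then maximize expected return: best is 12.5, kept {Opt5, Opt9}.
Then minimize fees: best is 20, kept {Opt9}.

Opt9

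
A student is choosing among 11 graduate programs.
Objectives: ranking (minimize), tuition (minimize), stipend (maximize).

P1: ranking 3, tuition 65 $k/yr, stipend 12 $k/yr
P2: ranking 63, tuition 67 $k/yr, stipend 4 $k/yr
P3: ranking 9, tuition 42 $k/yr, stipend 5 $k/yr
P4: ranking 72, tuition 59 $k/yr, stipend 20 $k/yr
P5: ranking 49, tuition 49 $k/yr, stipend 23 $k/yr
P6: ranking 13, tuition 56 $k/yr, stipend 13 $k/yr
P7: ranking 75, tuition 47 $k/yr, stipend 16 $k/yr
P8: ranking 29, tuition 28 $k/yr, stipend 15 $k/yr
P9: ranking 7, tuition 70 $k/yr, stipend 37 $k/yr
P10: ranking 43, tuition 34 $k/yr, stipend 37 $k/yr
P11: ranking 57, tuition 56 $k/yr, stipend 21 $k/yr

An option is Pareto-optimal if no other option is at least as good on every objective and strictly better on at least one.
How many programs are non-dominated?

6

P1: not dominated (best ranking).
P2: dominated by P1 (ranking 3≤63, tuition 65≤67, stipend 12≥4).
P3: not dominated.
P4: dominated by P5 (ranking 49≤72, tuition 49≤59, stipend 23≥20).
P5: dominated by P10 (ranking 43≤49, tuition 34≤49, stipend 37≥23).
P6: not dominated.
P7: dominated by P10 (ranking 43≤75, tuition 34≤47, stipend 37≥16).
P8: not dominated (best tuition).
P9: not dominated.
P10: not dominated.
P11: dominated by P5 (ranking 49≤57, tuition 49≤56, stipend 23≥21).
Pareto-optimal: P1, P3, P6, P8, P9, P10 → 6.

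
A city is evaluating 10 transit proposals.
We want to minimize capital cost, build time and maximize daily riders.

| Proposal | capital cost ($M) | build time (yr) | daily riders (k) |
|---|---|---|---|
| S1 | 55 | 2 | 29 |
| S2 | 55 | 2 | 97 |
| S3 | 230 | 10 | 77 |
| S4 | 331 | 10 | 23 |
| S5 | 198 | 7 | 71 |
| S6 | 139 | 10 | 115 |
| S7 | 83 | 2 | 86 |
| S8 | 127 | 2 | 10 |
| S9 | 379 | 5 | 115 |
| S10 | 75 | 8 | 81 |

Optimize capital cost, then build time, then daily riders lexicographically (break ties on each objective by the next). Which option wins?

S2

First minimize capital cost: best is 55, kept {S1, S2}.
Then minimize build time: best is 2, kept {S1, S2}.
Then maximize daily riders: best is 97, kept {S2}.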